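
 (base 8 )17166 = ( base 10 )7798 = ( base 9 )11624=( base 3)101200211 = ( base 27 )aim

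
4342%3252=1090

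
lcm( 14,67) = 938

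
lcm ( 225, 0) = 0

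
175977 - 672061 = -496084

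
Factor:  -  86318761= - 29^1*2976509^1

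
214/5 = 42+ 4/5 = 42.80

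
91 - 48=43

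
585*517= 302445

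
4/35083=4/35083 = 0.00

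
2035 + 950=2985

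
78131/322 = 242 + 9/14 = 242.64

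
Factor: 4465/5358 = 2^ ( - 1 )*3^( - 1 ) * 5^1 = 5/6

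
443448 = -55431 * ( - 8 ) 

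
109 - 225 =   -  116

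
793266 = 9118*87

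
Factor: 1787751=3^5*7^1 * 1051^1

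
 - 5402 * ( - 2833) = 15303866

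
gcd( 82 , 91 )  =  1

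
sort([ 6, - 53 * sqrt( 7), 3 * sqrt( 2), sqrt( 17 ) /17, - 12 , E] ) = [ - 53*sqrt( 7), - 12 , sqrt(17) /17 , E,3*sqrt(2), 6]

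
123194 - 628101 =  - 504907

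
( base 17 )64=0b1101010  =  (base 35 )31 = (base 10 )106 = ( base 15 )71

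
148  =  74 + 74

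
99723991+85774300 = 185498291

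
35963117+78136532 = 114099649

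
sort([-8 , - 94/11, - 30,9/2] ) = [ - 30, - 94/11, - 8, 9/2] 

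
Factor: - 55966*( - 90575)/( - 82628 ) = -2^(-1 )*5^2*7^(-1 )*13^( - 1 )*227^( - 1)*3623^1*27983^1  =  - 2534560225/41314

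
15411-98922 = -83511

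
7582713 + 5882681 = 13465394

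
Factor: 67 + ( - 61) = 2^1*3^1 = 6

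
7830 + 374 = 8204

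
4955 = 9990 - 5035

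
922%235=217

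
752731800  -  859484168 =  - 106752368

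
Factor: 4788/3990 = 6/5 = 2^1*3^1*5^ (- 1 )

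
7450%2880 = 1690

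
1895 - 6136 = - 4241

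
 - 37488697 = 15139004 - 52627701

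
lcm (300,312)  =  7800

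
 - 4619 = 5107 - 9726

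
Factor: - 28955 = -5^1*5791^1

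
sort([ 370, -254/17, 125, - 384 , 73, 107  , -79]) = [ - 384, - 79, - 254/17, 73 , 107, 125, 370]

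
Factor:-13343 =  - 11^1* 1213^1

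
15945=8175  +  7770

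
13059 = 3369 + 9690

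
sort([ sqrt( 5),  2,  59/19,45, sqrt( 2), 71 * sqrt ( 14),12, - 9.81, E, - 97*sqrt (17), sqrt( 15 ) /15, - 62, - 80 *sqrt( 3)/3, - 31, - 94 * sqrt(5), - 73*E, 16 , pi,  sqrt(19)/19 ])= [ - 97*sqrt(17), - 94*sqrt(5), - 73*E, - 62, - 80 * sqrt(3 ) /3, - 31, - 9.81, sqrt(19 )/19, sqrt( 15)/15, sqrt ( 2 ), 2, sqrt( 5 ), E, 59/19, pi, 12, 16 , 45, 71*sqrt( 14) ] 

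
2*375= 750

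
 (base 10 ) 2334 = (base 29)2me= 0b100100011110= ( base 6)14450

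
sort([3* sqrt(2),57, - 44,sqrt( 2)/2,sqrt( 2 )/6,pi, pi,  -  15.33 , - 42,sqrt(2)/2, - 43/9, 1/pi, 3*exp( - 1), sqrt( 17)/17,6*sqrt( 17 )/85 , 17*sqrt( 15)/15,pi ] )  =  [-44,  -  42,-15.33,-43/9,sqrt( 2)/6, sqrt( 17 ) /17, 6*sqrt( 17 ) /85,1/pi, sqrt( 2) /2, sqrt( 2)/2, 3*exp( - 1) , pi, pi,pi, 3*sqrt(2), 17*sqrt( 15)/15, 57]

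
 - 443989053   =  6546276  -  450535329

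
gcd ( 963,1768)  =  1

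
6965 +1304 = 8269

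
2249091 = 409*5499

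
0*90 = 0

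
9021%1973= 1129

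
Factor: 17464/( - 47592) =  - 3^( - 2)*37^1*59^1*661^( - 1 ) = - 2183/5949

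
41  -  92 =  - 51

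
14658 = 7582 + 7076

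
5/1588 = 5/1588 = 0.00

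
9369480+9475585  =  18845065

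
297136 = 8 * 37142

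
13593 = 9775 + 3818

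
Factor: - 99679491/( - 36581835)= 3^3*5^( - 1)*19^1*83^( - 1)*239^1*271^1  *  29383^( - 1)=33226497/12193945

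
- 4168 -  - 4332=164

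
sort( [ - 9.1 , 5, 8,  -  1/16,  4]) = [ - 9.1, - 1/16, 4, 5,8]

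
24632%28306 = 24632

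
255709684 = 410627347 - 154917663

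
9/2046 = 3/682 = 0.00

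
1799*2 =3598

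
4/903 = 4/903 =0.00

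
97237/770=126 + 31/110= 126.28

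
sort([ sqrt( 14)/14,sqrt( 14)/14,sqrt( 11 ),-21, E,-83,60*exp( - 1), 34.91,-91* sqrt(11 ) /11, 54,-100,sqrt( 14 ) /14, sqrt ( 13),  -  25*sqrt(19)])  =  [-25*sqrt( 19),- 100 , - 83,-91*sqrt ( 11) /11, -21, sqrt(14)/14, sqrt(14)/14, sqrt( 14)/14 , E,sqrt( 11), sqrt( 13 ), 60*exp(-1 ), 34.91, 54]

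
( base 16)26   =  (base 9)42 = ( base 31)17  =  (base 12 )32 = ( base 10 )38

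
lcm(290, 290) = 290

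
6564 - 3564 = 3000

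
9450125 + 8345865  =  17795990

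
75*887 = 66525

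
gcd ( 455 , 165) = 5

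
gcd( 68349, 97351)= 1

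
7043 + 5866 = 12909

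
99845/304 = 5255/16 = 328.44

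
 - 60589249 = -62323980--1734731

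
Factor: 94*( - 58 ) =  - 2^2*29^1*47^1 = - 5452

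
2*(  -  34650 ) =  - 69300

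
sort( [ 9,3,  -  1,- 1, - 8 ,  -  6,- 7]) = [ - 8 ,  -  7, - 6, - 1, - 1,3, 9]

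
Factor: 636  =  2^2*3^1 * 53^1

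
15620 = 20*781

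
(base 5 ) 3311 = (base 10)456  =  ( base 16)1c8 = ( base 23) jj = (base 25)i6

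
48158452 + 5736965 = 53895417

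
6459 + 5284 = 11743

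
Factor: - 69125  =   - 5^3*7^1*79^1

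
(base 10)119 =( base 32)3N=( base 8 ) 167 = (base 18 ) 6b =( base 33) 3K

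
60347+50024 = 110371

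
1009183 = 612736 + 396447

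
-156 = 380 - 536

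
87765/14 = 6268+13/14  =  6268.93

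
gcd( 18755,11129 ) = 31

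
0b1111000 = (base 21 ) 5f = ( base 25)4K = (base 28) 48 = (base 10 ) 120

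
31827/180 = 176 + 49/60=176.82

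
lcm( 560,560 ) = 560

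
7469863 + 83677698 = 91147561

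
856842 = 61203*14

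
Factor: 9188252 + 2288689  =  3^1* 7^1*277^1*1973^1 = 11476941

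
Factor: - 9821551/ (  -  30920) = 2^(-3 )*5^(  -  1 )*179^1* 773^(-1 )*54869^1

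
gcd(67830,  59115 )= 105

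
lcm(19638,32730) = 98190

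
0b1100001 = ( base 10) 97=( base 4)1201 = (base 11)89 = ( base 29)3a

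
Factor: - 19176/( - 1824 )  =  799/76 = 2^( -2)*17^1*19^( - 1)*47^1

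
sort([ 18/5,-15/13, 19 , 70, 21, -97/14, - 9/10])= [-97/14, - 15/13, - 9/10,18/5,19,21, 70]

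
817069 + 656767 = 1473836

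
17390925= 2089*8325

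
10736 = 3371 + 7365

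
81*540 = 43740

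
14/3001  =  14/3001 = 0.00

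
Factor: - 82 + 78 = -4 = -  2^2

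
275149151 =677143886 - 401994735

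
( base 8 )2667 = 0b10110110111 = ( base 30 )1IN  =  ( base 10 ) 1463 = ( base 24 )2CN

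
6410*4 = 25640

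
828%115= 23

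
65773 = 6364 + 59409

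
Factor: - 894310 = - 2^1*5^1*89431^1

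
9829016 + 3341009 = 13170025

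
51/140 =51/140 = 0.36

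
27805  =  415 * 67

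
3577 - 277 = 3300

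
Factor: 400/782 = 200/391  =  2^3 * 5^2*17^ ( - 1)*23^( - 1) 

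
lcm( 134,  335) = 670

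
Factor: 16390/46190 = 11/31 = 11^1*31^( - 1)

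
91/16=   5 + 11/16 = 5.69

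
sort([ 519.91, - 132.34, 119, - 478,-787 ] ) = [ - 787,  -  478, - 132.34,119,519.91 ]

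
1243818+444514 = 1688332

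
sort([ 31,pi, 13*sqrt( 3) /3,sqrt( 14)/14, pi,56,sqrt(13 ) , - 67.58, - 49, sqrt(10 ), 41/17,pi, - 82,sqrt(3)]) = [  -  82, - 67.58, - 49,sqrt(14)/14,sqrt(3),41/17,pi, pi,pi, sqrt(10),sqrt(13), 13* sqrt( 3)/3, 31,56] 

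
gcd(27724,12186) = 2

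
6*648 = 3888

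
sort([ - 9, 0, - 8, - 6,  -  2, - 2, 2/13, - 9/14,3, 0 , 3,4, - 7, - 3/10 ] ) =[ - 9, - 8, - 7,-6, - 2, - 2, - 9/14, - 3/10, 0 , 0, 2/13, 3, 3, 4 ] 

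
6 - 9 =- 3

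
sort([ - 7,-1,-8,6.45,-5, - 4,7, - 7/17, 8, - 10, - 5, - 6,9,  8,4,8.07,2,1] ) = [-10, -8, - 7, - 6, - 5,- 5, - 4, - 1, - 7/17,1,2,4, 6.45, 7,  8,8, 8.07,9 ] 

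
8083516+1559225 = 9642741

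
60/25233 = 20/8411  =  0.00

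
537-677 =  - 140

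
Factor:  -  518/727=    - 2^1*7^1*37^1*727^( - 1) 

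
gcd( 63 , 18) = 9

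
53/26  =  2+1/26 =2.04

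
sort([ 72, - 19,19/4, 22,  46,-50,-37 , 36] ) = [-50,-37, - 19,  19/4,22, 36, 46, 72]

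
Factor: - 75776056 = - 2^3*9472007^1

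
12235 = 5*2447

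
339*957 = 324423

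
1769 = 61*29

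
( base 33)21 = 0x43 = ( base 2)1000011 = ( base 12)57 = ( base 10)67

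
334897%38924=23505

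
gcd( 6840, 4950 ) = 90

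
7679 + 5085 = 12764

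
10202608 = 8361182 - - 1841426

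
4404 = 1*4404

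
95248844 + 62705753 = 157954597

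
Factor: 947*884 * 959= 2^2*7^1*13^1*17^1*137^1*947^1 =802824932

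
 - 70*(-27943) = 1956010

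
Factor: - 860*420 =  - 2^4*3^1 * 5^2*7^1*43^1  =  - 361200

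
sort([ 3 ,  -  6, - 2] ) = [ - 6 ,-2,3]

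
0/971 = 0 = 0.00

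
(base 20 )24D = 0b1101111101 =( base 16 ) 37D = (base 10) 893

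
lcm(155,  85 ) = 2635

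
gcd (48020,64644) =4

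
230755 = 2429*95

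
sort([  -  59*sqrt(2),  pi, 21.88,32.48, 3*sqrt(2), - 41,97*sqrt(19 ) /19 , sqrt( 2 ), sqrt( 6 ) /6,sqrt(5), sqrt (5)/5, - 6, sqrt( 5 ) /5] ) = [-59*sqrt(2), - 41,-6,sqrt( 6)/6 , sqrt(5)/5, sqrt(5 ) /5 , sqrt( 2 ), sqrt(5),pi, 3*sqrt(2 ), 21.88, 97*sqrt(19) /19, 32.48]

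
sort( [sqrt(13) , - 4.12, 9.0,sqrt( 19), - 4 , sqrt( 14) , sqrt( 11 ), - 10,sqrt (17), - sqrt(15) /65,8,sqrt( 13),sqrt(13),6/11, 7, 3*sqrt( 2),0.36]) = [-10,-4.12,-4, - sqrt(15)/65,0.36,6/11, sqrt( 11),sqrt (13),sqrt(13),sqrt(13) , sqrt ( 14),sqrt(17), 3 * sqrt( 2), sqrt( 19),7,8,  9.0 ] 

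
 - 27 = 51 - 78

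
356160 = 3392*105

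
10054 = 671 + 9383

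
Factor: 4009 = 19^1*211^1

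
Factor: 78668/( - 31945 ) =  - 2^2 * 5^( - 1 )*71^1 *277^1*6389^( - 1)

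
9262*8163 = 75605706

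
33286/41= 33286/41 =811.85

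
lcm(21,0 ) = 0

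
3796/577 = 3796/577 = 6.58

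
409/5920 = 409/5920 = 0.07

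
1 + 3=4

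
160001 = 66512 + 93489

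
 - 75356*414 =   -  31197384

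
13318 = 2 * 6659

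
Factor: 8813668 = 2^2*463^1*4759^1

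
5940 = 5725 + 215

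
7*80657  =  564599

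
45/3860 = 9/772 = 0.01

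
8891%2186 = 147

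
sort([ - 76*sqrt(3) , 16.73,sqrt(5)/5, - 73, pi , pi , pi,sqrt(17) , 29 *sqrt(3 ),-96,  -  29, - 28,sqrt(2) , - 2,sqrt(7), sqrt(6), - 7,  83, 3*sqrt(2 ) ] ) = [ - 76*sqrt(3 ) , - 96, - 73, - 29, - 28,-7, - 2 , sqrt(5)/5, sqrt(2),  sqrt(6 ), sqrt (7),pi , pi , pi,sqrt( 17 ), 3*sqrt( 2 ) , 16.73 , 29*sqrt( 3),83] 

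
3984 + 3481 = 7465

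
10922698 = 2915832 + 8006866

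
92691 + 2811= 95502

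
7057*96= 677472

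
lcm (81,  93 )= 2511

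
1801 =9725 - 7924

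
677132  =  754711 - 77579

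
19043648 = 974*19552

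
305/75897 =305/75897 =0.00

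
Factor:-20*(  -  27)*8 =4320 = 2^5*3^3*5^1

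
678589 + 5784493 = 6463082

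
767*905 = 694135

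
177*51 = 9027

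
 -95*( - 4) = 380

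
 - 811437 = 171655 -983092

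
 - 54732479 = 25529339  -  80261818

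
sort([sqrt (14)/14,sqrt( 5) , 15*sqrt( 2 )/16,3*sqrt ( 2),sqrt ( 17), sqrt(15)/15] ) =[ sqrt( 15 )/15,  sqrt( 14) /14 , 15*sqrt ( 2 )/16,sqrt( 5),sqrt(17 ),3*sqrt(2) ]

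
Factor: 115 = 5^1 * 23^1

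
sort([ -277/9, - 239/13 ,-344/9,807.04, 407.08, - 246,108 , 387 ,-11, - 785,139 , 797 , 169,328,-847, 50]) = [-847 , - 785, - 246 , - 344/9,-277/9, - 239/13,  -  11, 50, 108,139 , 169, 328, 387,407.08,  797 , 807.04]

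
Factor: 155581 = 155581^1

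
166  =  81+85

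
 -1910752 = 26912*(  -  71)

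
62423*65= 4057495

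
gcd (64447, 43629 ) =1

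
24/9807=8/3269 = 0.00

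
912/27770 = 456/13885 = 0.03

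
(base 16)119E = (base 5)121020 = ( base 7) 16102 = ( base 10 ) 4510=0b1000110011110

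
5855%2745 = 365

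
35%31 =4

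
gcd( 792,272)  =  8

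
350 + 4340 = 4690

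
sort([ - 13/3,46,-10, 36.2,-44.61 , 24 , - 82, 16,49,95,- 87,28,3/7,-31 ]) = [ - 87,-82, - 44.61, - 31, - 10, - 13/3,3/7,16,  24,28,36.2,46,49, 95]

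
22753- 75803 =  - 53050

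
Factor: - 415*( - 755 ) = 5^2*83^1*151^1= 313325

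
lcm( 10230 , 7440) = 81840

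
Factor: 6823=6823^1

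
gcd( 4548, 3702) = 6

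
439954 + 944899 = 1384853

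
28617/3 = 9539  =  9539.00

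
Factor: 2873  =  13^2*17^1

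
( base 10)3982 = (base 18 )c54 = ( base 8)7616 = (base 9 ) 5414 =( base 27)5CD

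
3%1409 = 3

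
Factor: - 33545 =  - 5^1*6709^1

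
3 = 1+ 2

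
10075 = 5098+4977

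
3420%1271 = 878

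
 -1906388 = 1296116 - 3202504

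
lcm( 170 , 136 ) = 680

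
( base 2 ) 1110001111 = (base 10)911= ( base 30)10B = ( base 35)Q1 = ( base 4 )32033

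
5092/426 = 11+203/213 = 11.95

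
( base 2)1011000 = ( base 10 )88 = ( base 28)34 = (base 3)10021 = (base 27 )37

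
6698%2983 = 732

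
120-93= 27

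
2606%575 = 306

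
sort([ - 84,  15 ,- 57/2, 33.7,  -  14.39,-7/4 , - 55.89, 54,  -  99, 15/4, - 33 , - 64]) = [ - 99,-84, -64 , - 55.89, - 33, - 57/2,  -  14.39,  -  7/4, 15/4, 15,33.7, 54 ]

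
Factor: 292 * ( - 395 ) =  - 115340 = - 2^2*5^1*73^1*79^1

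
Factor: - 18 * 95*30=-2^2  *3^3*5^2*19^1 = -51300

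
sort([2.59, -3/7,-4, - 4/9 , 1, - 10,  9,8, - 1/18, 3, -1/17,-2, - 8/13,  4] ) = [-10, - 4, - 2, - 8/13,  -  4/9, - 3/7 , - 1/17, - 1/18,1,2.59, 3,4, 8, 9 ]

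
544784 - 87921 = 456863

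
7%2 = 1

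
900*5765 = 5188500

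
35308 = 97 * 364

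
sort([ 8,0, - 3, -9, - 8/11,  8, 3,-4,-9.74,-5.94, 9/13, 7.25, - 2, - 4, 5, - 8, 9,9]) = [-9.74, - 9 ,-8,-5.94,  -  4,-4, - 3, - 2, - 8/11, 0, 9/13, 3,5, 7.25,8,8, 9,9] 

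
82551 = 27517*3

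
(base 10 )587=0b1001001011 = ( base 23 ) 12C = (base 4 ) 21023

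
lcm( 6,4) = 12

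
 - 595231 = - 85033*7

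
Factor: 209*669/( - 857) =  - 139821/857 = - 3^1*11^1*19^1 * 223^1*857^( - 1)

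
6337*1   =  6337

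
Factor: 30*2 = 2^2*3^1 * 5^1 = 60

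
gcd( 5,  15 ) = 5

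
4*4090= 16360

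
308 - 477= -169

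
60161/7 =8594 + 3/7 = 8594.43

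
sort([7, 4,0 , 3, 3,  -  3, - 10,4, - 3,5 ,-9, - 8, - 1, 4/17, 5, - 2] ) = [ - 10, - 9, - 8, - 3, - 3, - 2  , - 1, 0,  4/17, 3 , 3,4, 4,5,5,7]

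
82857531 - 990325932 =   -  907468401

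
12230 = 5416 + 6814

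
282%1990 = 282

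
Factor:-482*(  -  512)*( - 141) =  - 34796544 = - 2^10*  3^1*47^1*241^1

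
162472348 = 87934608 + 74537740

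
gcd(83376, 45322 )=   2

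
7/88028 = 7/88028 = 0.00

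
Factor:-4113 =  - 3^2*457^1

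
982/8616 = 491/4308 = 0.11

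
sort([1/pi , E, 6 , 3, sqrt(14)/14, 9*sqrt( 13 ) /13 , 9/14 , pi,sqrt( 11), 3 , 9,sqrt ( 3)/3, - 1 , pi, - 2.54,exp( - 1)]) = [ - 2.54 , - 1,sqrt( 14 ) /14,  1/pi,exp( - 1 ), sqrt(3)/3 , 9/14, 9*sqrt( 13)/13,E,  3 , 3,pi,  pi,sqrt ( 11 ),6, 9]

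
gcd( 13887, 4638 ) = 3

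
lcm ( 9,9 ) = 9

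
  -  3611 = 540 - 4151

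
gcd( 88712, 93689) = 1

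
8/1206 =4/603 = 0.01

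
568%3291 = 568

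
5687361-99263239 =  - 93575878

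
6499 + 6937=13436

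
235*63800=14993000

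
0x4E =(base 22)3c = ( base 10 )78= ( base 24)36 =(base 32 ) 2e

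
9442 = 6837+2605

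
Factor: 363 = 3^1*11^2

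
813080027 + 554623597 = 1367703624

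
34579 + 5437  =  40016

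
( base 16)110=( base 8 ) 420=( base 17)G0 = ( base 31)8O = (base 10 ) 272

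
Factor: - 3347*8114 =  - 27157558= - 2^1*3347^1 * 4057^1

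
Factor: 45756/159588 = 41/143=11^( - 1)  *  13^ (  -  1)*41^1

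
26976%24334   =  2642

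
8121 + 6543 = 14664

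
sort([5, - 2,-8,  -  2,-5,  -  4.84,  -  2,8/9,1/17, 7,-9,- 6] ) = [ - 9, - 8, - 6,  -  5, - 4.84, - 2,  -  2, - 2,1/17,8/9,5, 7 ]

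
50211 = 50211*1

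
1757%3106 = 1757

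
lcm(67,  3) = 201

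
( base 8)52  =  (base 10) 42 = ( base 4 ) 222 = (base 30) 1C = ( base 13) 33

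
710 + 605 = 1315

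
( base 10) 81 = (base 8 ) 121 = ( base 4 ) 1101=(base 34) 2d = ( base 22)3f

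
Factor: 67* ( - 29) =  - 29^1 * 67^1 = -1943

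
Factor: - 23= - 23^1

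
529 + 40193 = 40722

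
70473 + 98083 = 168556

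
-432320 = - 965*448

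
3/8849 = 3/8849 = 0.00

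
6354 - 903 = 5451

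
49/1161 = 49/1161=0.04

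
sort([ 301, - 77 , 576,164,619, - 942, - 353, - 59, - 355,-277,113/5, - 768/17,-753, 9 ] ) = [ - 942, - 753, - 355, - 353, - 277, - 77, - 59, - 768/17, 9,113/5, 164, 301, 576,  619 ]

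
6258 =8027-1769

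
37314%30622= 6692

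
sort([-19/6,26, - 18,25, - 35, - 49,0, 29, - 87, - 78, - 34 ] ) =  [ - 87, - 78,  -  49, - 35 , - 34, - 18, - 19/6, 0,25, 26,29]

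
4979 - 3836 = 1143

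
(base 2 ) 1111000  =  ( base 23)55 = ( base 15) 80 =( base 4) 1320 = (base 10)120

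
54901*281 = 15427181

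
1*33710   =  33710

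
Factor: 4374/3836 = 2^( - 1)* 3^7*7^(  -  1)*137^( - 1 ) = 2187/1918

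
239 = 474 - 235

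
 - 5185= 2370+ -7555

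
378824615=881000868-502176253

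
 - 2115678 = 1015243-3130921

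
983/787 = 983/787 = 1.25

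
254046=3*84682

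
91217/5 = 18243+2/5=18243.40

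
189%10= 9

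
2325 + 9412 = 11737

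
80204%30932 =18340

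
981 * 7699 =7552719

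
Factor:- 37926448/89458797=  - 2^4*3^( - 1)*7^1*23^1 *14723^1 * 29819599^( - 1)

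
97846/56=1747 + 1/4 = 1747.25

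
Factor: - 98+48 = - 50 =- 2^1*5^2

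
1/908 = 1/908=   0.00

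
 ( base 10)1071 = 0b10000101111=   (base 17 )3C0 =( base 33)WF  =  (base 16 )42F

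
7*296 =2072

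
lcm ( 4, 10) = 20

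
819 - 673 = 146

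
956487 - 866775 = 89712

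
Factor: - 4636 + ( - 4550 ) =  - 2^1*3^1*1531^1 = -  9186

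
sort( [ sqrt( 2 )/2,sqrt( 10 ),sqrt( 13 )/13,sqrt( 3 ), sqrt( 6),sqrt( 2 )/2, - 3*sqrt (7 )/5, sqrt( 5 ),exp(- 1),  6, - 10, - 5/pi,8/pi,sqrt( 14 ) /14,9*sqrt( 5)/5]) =[ - 10, - 5/pi,-3*sqrt( 7 )/5,sqrt( 14 )/14, sqrt(13) /13,exp( - 1 ),  sqrt (2)/2 , sqrt(2 )/2,sqrt( 3 ) , sqrt( 5 ), sqrt( 6),  8/pi,  sqrt( 10 ),9 * sqrt( 5)/5,6 ] 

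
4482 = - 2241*( - 2)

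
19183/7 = 2740 + 3/7 = 2740.43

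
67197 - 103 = 67094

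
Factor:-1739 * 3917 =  - 6811663 = -37^1*47^1*3917^1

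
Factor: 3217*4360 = 14026120  =  2^3*5^1*109^1*3217^1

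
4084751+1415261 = 5500012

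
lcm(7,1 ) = 7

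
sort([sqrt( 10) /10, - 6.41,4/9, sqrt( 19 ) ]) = [ - 6.41,sqrt( 10)/10, 4/9,sqrt( 19) ]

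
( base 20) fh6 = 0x18CA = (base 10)6346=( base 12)380A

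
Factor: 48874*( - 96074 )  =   - 2^2 * 7^1*11^2* 397^1 * 3491^1 = - 4695520676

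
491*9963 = 4891833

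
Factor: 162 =2^1*3^4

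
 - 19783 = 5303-25086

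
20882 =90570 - 69688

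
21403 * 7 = 149821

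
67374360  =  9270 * 7268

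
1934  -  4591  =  -2657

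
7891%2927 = 2037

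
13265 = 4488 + 8777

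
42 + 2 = 44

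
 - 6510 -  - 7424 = 914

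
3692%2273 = 1419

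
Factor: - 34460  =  -2^2*5^1 * 1723^1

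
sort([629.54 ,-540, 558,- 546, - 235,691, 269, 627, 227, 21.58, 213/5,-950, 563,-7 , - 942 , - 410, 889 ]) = [-950,-942 , - 546, - 540,-410, - 235, - 7, 21.58,213/5, 227, 269, 558, 563,  627, 629.54,  691,889]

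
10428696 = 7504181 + 2924515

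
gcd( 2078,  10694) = 2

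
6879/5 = 1375 + 4/5 =1375.80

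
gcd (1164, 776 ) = 388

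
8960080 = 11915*752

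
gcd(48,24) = 24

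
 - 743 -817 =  - 1560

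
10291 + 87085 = 97376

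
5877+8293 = 14170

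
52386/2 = 26193 =26193.00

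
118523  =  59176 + 59347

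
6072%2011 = 39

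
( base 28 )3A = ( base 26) 3G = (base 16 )5e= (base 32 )2u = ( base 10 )94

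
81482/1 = 81482 = 81482.00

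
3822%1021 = 759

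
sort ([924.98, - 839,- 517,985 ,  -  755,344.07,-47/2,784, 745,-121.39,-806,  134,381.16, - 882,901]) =[ - 882, - 839 , - 806, - 755,  -  517, - 121.39, - 47/2,134,344.07,381.16,745,  784,901,924.98,  985]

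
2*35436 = 70872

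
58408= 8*7301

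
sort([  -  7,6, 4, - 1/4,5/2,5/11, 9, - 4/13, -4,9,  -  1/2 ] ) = [ - 7,-4,  -  1/2, - 4/13, - 1/4,5/11,5/2, 4,6,9,  9 ]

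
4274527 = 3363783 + 910744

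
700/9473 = 700/9473 = 0.07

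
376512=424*888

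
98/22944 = 49/11472 = 0.00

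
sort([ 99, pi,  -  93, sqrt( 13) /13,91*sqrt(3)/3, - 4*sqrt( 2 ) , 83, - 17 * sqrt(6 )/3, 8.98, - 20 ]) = [ - 93,  -  20,-17 * sqrt (6)/3, - 4*sqrt(2), sqrt( 13 )/13, pi,8.98 , 91*sqrt(3 )/3, 83, 99]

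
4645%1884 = 877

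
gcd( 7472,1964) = 4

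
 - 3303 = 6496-9799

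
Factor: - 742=-2^1*7^1 * 53^1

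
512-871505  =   - 870993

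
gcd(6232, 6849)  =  1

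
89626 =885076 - 795450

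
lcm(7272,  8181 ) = 65448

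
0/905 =0 = 0.00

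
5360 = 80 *67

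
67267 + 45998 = 113265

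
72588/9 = 24196/3 =8065.33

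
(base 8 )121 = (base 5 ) 311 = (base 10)81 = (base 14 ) 5B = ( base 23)3c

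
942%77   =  18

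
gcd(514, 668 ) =2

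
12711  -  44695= - 31984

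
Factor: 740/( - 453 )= - 2^2 * 3^( - 1 )*5^1*37^1*151^( - 1) 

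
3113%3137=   3113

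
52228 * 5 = 261140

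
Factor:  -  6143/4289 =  - 4289^(-1) * 6143^1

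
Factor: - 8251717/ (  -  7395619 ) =7^( - 2)* 11^( - 1)*13721^( - 1 )*8251717^1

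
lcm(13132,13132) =13132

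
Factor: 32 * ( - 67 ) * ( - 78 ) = 2^6 *3^1*13^1*67^1 = 167232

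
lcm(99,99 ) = 99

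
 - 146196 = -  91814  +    -  54382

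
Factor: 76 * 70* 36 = 191520 = 2^5* 3^2*5^1 * 7^1*19^1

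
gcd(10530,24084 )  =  54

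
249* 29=7221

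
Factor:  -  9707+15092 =5385= 3^1*5^1*359^1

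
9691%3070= 481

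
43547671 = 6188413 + 37359258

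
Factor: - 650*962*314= - 2^3 *5^2*13^2*37^1*157^1 = - 196344200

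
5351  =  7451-2100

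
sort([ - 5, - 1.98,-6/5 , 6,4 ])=[ - 5, - 1.98, - 6/5,4,6] 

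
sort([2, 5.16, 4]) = [2, 4, 5.16]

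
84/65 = 84/65 = 1.29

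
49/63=7/9 = 0.78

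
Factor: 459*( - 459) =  - 3^6  *17^2 = - 210681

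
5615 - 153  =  5462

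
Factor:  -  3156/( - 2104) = 2^ ( - 1) * 3^1 = 3/2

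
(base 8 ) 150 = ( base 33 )35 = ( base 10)104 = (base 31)3b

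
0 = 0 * 74532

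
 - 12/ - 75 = 4/25 = 0.16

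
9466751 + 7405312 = 16872063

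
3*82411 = 247233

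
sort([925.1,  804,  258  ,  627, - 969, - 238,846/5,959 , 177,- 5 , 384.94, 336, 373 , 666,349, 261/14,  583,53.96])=[- 969, - 238, - 5, 261/14, 53.96,  846/5,177,258, 336,349, 373, 384.94, 583,  627, 666,804 , 925.1  ,  959]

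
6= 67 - 61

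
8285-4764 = 3521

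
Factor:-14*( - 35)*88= 43120  =  2^4*5^1*7^2*11^1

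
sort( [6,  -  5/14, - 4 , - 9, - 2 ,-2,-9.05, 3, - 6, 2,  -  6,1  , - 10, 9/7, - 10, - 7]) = [ - 10 , - 10, - 9.05, - 9 , - 7,-6,-6, - 4,  -  2,-2, - 5/14,1, 9/7, 2,3, 6 ] 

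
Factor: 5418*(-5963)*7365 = - 237944987910 = - 2^1 * 3^3*5^1*7^1*43^1*67^1*89^1* 491^1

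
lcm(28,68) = 476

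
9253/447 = 20 + 313/447= 20.70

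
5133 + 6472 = 11605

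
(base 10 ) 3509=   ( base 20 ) 8F9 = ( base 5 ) 103014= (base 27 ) 4LQ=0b110110110101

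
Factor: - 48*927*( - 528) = 23493888 = 2^8*3^4*11^1*103^1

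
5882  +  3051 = 8933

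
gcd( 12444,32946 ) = 102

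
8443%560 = 43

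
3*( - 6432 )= - 19296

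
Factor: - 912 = -2^4*3^1*19^1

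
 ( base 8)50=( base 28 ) 1C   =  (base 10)40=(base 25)1f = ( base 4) 220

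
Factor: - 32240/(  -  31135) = 2^4*31^1*479^( - 1) =496/479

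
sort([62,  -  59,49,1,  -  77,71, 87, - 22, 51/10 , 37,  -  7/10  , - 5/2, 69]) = [ - 77,  -  59, - 22, - 5/2, - 7/10,1,51/10,37, 49, 62 , 69,71, 87 ] 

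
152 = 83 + 69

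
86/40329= 86/40329 = 0.00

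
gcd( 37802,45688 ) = 2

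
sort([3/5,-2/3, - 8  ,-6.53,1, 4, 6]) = [ - 8, - 6.53, - 2/3,3/5, 1,  4, 6 ] 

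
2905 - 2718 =187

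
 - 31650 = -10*3165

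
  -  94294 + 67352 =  - 26942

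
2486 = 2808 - 322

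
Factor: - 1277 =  -1277^1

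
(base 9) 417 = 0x154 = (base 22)fa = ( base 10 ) 340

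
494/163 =494/163= 3.03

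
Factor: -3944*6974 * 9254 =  -254535489824 = - 2^5*7^1*11^1*17^1*29^1*317^1*661^1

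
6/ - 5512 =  - 1 + 2753/2756  =  - 0.00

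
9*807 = 7263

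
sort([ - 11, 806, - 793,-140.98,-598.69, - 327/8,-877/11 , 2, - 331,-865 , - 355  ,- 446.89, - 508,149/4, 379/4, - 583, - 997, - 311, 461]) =[ - 997,-865,-793, - 598.69,-583,  -  508,-446.89,  -  355, - 331, - 311, - 140.98, - 877/11,  -  327/8, - 11, 2,149/4,379/4,461,806] 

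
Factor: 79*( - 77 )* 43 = -7^1*11^1*43^1*79^1 = -261569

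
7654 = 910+6744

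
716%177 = 8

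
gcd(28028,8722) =98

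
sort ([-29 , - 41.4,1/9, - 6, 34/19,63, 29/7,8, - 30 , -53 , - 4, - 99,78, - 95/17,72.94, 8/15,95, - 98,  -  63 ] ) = [ - 99,-98, - 63 , - 53, - 41.4, - 30 , - 29, - 6, - 95/17, - 4,1/9, 8/15, 34/19,29/7  ,  8,63,  72.94, 78,  95 ] 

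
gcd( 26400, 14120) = 40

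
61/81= 61/81 =0.75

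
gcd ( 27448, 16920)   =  376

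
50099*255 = 12775245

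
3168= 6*528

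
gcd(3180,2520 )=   60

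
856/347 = 856/347 = 2.47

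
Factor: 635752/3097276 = 2^1*7^(-1)*67^( - 1)*127^(-1)*6113^1 = 12226/59563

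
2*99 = 198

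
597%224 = 149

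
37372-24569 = 12803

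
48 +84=132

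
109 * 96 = 10464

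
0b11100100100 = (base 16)724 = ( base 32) 1p4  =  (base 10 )1828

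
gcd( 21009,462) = 3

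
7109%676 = 349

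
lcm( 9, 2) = 18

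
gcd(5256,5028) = 12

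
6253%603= 223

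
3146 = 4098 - 952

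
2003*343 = 687029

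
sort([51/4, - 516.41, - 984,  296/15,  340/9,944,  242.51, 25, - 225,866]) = [ - 984, - 516.41, - 225,51/4, 296/15, 25, 340/9, 242.51,866,944 ] 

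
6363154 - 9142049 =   -  2778895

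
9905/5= 1981 = 1981.00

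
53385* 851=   45430635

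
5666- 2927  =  2739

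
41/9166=41/9166 = 0.00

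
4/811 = 4/811 = 0.00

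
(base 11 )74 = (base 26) 33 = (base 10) 81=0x51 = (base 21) 3I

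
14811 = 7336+7475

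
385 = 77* 5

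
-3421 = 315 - 3736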